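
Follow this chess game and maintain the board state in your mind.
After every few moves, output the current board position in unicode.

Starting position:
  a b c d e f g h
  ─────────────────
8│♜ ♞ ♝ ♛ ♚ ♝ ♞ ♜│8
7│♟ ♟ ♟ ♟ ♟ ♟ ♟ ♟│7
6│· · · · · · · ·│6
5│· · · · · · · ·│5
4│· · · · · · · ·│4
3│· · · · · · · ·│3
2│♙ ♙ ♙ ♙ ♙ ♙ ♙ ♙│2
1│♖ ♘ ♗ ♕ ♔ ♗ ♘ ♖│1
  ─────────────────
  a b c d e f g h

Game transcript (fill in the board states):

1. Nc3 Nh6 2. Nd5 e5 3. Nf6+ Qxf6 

  a b c d e f g h
  ─────────────────
8│♜ ♞ ♝ · ♚ ♝ · ♜│8
7│♟ ♟ ♟ ♟ · ♟ ♟ ♟│7
6│· · · · · ♛ · ♞│6
5│· · · · ♟ · · ·│5
4│· · · · · · · ·│4
3│· · · · · · · ·│3
2│♙ ♙ ♙ ♙ ♙ ♙ ♙ ♙│2
1│♖ · ♗ ♕ ♔ ♗ ♘ ♖│1
  ─────────────────
  a b c d e f g h

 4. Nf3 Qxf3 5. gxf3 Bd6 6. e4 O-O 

  a b c d e f g h
  ─────────────────
8│♜ ♞ ♝ · · ♜ ♚ ·│8
7│♟ ♟ ♟ ♟ · ♟ ♟ ♟│7
6│· · · ♝ · · · ♞│6
5│· · · · ♟ · · ·│5
4│· · · · ♙ · · ·│4
3│· · · · · ♙ · ·│3
2│♙ ♙ ♙ ♙ · ♙ · ♙│2
1│♖ · ♗ ♕ ♔ ♗ · ♖│1
  ─────────────────
  a b c d e f g h

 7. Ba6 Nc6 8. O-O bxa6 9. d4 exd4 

  a b c d e f g h
  ─────────────────
8│♜ · ♝ · · ♜ ♚ ·│8
7│♟ · ♟ ♟ · ♟ ♟ ♟│7
6│♟ · ♞ ♝ · · · ♞│6
5│· · · · · · · ·│5
4│· · · ♟ ♙ · · ·│4
3│· · · · · ♙ · ·│3
2│♙ ♙ ♙ · · ♙ · ♙│2
1│♖ · ♗ ♕ · ♖ ♔ ·│1
  ─────────────────
  a b c d e f g h

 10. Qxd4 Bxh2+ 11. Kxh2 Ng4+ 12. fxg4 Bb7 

  a b c d e f g h
  ─────────────────
8│♜ · · · · ♜ ♚ ·│8
7│♟ ♝ ♟ ♟ · ♟ ♟ ♟│7
6│♟ · ♞ · · · · ·│6
5│· · · · · · · ·│5
4│· · · ♕ ♙ · ♙ ·│4
3│· · · · · · · ·│3
2│♙ ♙ ♙ · · ♙ · ♔│2
1│♖ · ♗ · · ♖ · ·│1
  ─────────────────
  a b c d e f g h

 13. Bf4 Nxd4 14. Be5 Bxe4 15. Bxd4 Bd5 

  a b c d e f g h
  ─────────────────
8│♜ · · · · ♜ ♚ ·│8
7│♟ · ♟ ♟ · ♟ ♟ ♟│7
6│♟ · · · · · · ·│6
5│· · · ♝ · · · ·│5
4│· · · ♗ · · ♙ ·│4
3│· · · · · · · ·│3
2│♙ ♙ ♙ · · ♙ · ♔│2
1│♖ · · · · ♖ · ·│1
  ─────────────────
  a b c d e f g h



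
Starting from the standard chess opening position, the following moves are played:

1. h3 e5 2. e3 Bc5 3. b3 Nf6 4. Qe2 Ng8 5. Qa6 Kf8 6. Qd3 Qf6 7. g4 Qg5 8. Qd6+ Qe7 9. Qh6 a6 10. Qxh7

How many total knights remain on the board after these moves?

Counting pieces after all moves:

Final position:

  a b c d e f g h
  ─────────────────
8│♜ ♞ ♝ · · ♚ ♞ ♜│8
7│· ♟ ♟ ♟ ♛ ♟ ♟ ♕│7
6│♟ · · · · · · ·│6
5│· · ♝ · ♟ · · ·│5
4│· · · · · · ♙ ·│4
3│· ♙ · · ♙ · · ♙│3
2│♙ · ♙ ♙ · ♙ · ·│2
1│♖ ♘ ♗ · ♔ ♗ ♘ ♖│1
  ─────────────────
  a b c d e f g h


4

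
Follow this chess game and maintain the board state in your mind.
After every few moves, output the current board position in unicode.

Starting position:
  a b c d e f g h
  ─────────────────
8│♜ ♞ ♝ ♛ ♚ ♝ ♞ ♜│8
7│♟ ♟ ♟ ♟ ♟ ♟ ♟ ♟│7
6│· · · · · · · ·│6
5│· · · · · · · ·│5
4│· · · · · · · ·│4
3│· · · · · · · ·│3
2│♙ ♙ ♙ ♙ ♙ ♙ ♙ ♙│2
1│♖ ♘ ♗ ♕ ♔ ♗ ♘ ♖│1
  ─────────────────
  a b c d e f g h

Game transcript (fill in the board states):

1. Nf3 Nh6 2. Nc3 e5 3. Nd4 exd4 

  a b c d e f g h
  ─────────────────
8│♜ ♞ ♝ ♛ ♚ ♝ · ♜│8
7│♟ ♟ ♟ ♟ · ♟ ♟ ♟│7
6│· · · · · · · ♞│6
5│· · · · · · · ·│5
4│· · · ♟ · · · ·│4
3│· · ♘ · · · · ·│3
2│♙ ♙ ♙ ♙ ♙ ♙ ♙ ♙│2
1│♖ · ♗ ♕ ♔ ♗ · ♖│1
  ─────────────────
  a b c d e f g h

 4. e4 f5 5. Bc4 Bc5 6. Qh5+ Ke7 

  a b c d e f g h
  ─────────────────
8│♜ ♞ ♝ ♛ · · · ♜│8
7│♟ ♟ ♟ ♟ ♚ · ♟ ♟│7
6│· · · · · · · ♞│6
5│· · ♝ · · ♟ · ♕│5
4│· · ♗ ♟ ♙ · · ·│4
3│· · ♘ · · · · ·│3
2│♙ ♙ ♙ ♙ · ♙ ♙ ♙│2
1│♖ · ♗ · ♔ · · ♖│1
  ─────────────────
  a b c d e f g h

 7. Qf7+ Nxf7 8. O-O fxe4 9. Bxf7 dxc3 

  a b c d e f g h
  ─────────────────
8│♜ ♞ ♝ ♛ · · · ♜│8
7│♟ ♟ ♟ ♟ ♚ ♗ ♟ ♟│7
6│· · · · · · · ·│6
5│· · ♝ · · · · ·│5
4│· · · · ♟ · · ·│4
3│· · ♟ · · · · ·│3
2│♙ ♙ ♙ ♙ · ♙ ♙ ♙│2
1│♖ · ♗ · · ♖ ♔ ·│1
  ─────────────────
  a b c d e f g h

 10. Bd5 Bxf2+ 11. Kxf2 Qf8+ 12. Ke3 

  a b c d e f g h
  ─────────────────
8│♜ ♞ ♝ · · ♛ · ♜│8
7│♟ ♟ ♟ ♟ ♚ · ♟ ♟│7
6│· · · · · · · ·│6
5│· · · ♗ · · · ·│5
4│· · · · ♟ · · ·│4
3│· · ♟ · ♔ · · ·│3
2│♙ ♙ ♙ ♙ · · ♙ ♙│2
1│♖ · ♗ · · ♖ · ·│1
  ─────────────────
  a b c d e f g h


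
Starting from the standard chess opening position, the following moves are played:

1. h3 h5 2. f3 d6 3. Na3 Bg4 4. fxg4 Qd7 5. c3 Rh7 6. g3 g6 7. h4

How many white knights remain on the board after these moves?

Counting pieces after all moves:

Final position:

  a b c d e f g h
  ─────────────────
8│♜ ♞ · · ♚ ♝ ♞ ·│8
7│♟ ♟ ♟ ♛ ♟ ♟ · ♜│7
6│· · · ♟ · · ♟ ·│6
5│· · · · · · · ♟│5
4│· · · · · · ♙ ♙│4
3│♘ · ♙ · · · ♙ ·│3
2│♙ ♙ · ♙ ♙ · · ·│2
1│♖ · ♗ ♕ ♔ ♗ ♘ ♖│1
  ─────────────────
  a b c d e f g h


2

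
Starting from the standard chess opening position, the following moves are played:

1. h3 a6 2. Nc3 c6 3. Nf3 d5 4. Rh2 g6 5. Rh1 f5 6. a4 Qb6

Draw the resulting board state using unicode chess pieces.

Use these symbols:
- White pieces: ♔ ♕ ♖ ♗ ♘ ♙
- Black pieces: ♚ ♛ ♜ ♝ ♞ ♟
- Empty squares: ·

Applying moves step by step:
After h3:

♜ ♞ ♝ ♛ ♚ ♝ ♞ ♜
♟ ♟ ♟ ♟ ♟ ♟ ♟ ♟
· · · · · · · ·
· · · · · · · ·
· · · · · · · ·
· · · · · · · ♙
♙ ♙ ♙ ♙ ♙ ♙ ♙ ·
♖ ♘ ♗ ♕ ♔ ♗ ♘ ♖


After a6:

♜ ♞ ♝ ♛ ♚ ♝ ♞ ♜
· ♟ ♟ ♟ ♟ ♟ ♟ ♟
♟ · · · · · · ·
· · · · · · · ·
· · · · · · · ·
· · · · · · · ♙
♙ ♙ ♙ ♙ ♙ ♙ ♙ ·
♖ ♘ ♗ ♕ ♔ ♗ ♘ ♖


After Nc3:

♜ ♞ ♝ ♛ ♚ ♝ ♞ ♜
· ♟ ♟ ♟ ♟ ♟ ♟ ♟
♟ · · · · · · ·
· · · · · · · ·
· · · · · · · ·
· · ♘ · · · · ♙
♙ ♙ ♙ ♙ ♙ ♙ ♙ ·
♖ · ♗ ♕ ♔ ♗ ♘ ♖


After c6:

♜ ♞ ♝ ♛ ♚ ♝ ♞ ♜
· ♟ · ♟ ♟ ♟ ♟ ♟
♟ · ♟ · · · · ·
· · · · · · · ·
· · · · · · · ·
· · ♘ · · · · ♙
♙ ♙ ♙ ♙ ♙ ♙ ♙ ·
♖ · ♗ ♕ ♔ ♗ ♘ ♖


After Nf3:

♜ ♞ ♝ ♛ ♚ ♝ ♞ ♜
· ♟ · ♟ ♟ ♟ ♟ ♟
♟ · ♟ · · · · ·
· · · · · · · ·
· · · · · · · ·
· · ♘ · · ♘ · ♙
♙ ♙ ♙ ♙ ♙ ♙ ♙ ·
♖ · ♗ ♕ ♔ ♗ · ♖


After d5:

♜ ♞ ♝ ♛ ♚ ♝ ♞ ♜
· ♟ · · ♟ ♟ ♟ ♟
♟ · ♟ · · · · ·
· · · ♟ · · · ·
· · · · · · · ·
· · ♘ · · ♘ · ♙
♙ ♙ ♙ ♙ ♙ ♙ ♙ ·
♖ · ♗ ♕ ♔ ♗ · ♖


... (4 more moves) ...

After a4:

♜ ♞ ♝ ♛ ♚ ♝ ♞ ♜
· ♟ · · ♟ · · ♟
♟ · ♟ · · · ♟ ·
· · · ♟ · ♟ · ·
♙ · · · · · · ·
· · ♘ · · ♘ · ♙
· ♙ ♙ ♙ ♙ ♙ ♙ ·
♖ · ♗ ♕ ♔ ♗ · ♖


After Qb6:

♜ ♞ ♝ · ♚ ♝ ♞ ♜
· ♟ · · ♟ · · ♟
♟ ♛ ♟ · · · ♟ ·
· · · ♟ · ♟ · ·
♙ · · · · · · ·
· · ♘ · · ♘ · ♙
· ♙ ♙ ♙ ♙ ♙ ♙ ·
♖ · ♗ ♕ ♔ ♗ · ♖



  a b c d e f g h
  ─────────────────
8│♜ ♞ ♝ · ♚ ♝ ♞ ♜│8
7│· ♟ · · ♟ · · ♟│7
6│♟ ♛ ♟ · · · ♟ ·│6
5│· · · ♟ · ♟ · ·│5
4│♙ · · · · · · ·│4
3│· · ♘ · · ♘ · ♙│3
2│· ♙ ♙ ♙ ♙ ♙ ♙ ·│2
1│♖ · ♗ ♕ ♔ ♗ · ♖│1
  ─────────────────
  a b c d e f g h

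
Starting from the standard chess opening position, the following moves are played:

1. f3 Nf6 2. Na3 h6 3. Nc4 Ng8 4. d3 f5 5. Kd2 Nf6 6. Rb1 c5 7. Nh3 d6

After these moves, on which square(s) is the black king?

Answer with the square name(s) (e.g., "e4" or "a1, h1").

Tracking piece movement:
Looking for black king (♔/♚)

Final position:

  a b c d e f g h
  ─────────────────
8│♜ ♞ ♝ ♛ ♚ ♝ · ♜│8
7│♟ ♟ · · ♟ · ♟ ·│7
6│· · · ♟ · ♞ · ♟│6
5│· · ♟ · · ♟ · ·│5
4│· · ♘ · · · · ·│4
3│· · · ♙ · ♙ · ♘│3
2│♙ ♙ ♙ ♔ ♙ · ♙ ♙│2
1│· ♖ ♗ ♕ · ♗ · ♖│1
  ─────────────────
  a b c d e f g h


e8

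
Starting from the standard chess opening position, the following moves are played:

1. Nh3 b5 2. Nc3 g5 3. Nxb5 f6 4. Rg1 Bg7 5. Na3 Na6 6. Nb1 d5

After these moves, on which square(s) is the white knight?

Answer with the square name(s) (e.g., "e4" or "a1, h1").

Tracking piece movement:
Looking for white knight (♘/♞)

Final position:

  a b c d e f g h
  ─────────────────
8│♜ · ♝ ♛ ♚ · ♞ ♜│8
7│♟ · ♟ · ♟ · ♝ ♟│7
6│♞ · · · · ♟ · ·│6
5│· · · ♟ · · ♟ ·│5
4│· · · · · · · ·│4
3│· · · · · · · ♘│3
2│♙ ♙ ♙ ♙ ♙ ♙ ♙ ♙│2
1│♖ ♘ ♗ ♕ ♔ ♗ ♖ ·│1
  ─────────────────
  a b c d e f g h


b1, h3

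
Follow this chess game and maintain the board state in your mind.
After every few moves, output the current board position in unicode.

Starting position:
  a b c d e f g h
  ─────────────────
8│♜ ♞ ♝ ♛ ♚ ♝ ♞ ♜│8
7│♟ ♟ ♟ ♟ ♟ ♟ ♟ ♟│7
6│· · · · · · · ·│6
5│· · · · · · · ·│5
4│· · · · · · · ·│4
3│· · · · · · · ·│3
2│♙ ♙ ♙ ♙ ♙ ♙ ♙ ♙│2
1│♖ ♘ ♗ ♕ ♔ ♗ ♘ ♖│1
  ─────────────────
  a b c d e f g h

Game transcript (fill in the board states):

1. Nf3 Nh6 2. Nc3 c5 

  a b c d e f g h
  ─────────────────
8│♜ ♞ ♝ ♛ ♚ ♝ · ♜│8
7│♟ ♟ · ♟ ♟ ♟ ♟ ♟│7
6│· · · · · · · ♞│6
5│· · ♟ · · · · ·│5
4│· · · · · · · ·│4
3│· · ♘ · · ♘ · ·│3
2│♙ ♙ ♙ ♙ ♙ ♙ ♙ ♙│2
1│♖ · ♗ ♕ ♔ ♗ · ♖│1
  ─────────────────
  a b c d e f g h

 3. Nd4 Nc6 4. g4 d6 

  a b c d e f g h
  ─────────────────
8│♜ · ♝ ♛ ♚ ♝ · ♜│8
7│♟ ♟ · · ♟ ♟ ♟ ♟│7
6│· · ♞ ♟ · · · ♞│6
5│· · ♟ · · · · ·│5
4│· · · ♘ · · ♙ ·│4
3│· · ♘ · · · · ·│3
2│♙ ♙ ♙ ♙ ♙ ♙ · ♙│2
1│♖ · ♗ ♕ ♔ ♗ · ♖│1
  ─────────────────
  a b c d e f g h

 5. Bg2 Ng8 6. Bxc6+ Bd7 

  a b c d e f g h
  ─────────────────
8│♜ · · ♛ ♚ ♝ ♞ ♜│8
7│♟ ♟ · ♝ ♟ ♟ ♟ ♟│7
6│· · ♗ ♟ · · · ·│6
5│· · ♟ · · · · ·│5
4│· · · ♘ · · ♙ ·│4
3│· · ♘ · · · · ·│3
2│♙ ♙ ♙ ♙ ♙ ♙ · ♙│2
1│♖ · ♗ ♕ ♔ · · ♖│1
  ─────────────────
  a b c d e f g h

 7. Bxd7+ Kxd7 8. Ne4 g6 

  a b c d e f g h
  ─────────────────
8│♜ · · ♛ · ♝ ♞ ♜│8
7│♟ ♟ · ♚ ♟ ♟ · ♟│7
6│· · · ♟ · · ♟ ·│6
5│· · ♟ · · · · ·│5
4│· · · ♘ ♘ · ♙ ·│4
3│· · · · · · · ·│3
2│♙ ♙ ♙ ♙ ♙ ♙ · ♙│2
1│♖ · ♗ ♕ ♔ · · ♖│1
  ─────────────────
  a b c d e f g h

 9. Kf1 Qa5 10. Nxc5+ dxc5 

  a b c d e f g h
  ─────────────────
8│♜ · · · · ♝ ♞ ♜│8
7│♟ ♟ · ♚ ♟ ♟ · ♟│7
6│· · · · · · ♟ ·│6
5│♛ · ♟ · · · · ·│5
4│· · · ♘ · · ♙ ·│4
3│· · · · · · · ·│3
2│♙ ♙ ♙ ♙ ♙ ♙ · ♙│2
1│♖ · ♗ ♕ · ♔ · ♖│1
  ─────────────────
  a b c d e f g h



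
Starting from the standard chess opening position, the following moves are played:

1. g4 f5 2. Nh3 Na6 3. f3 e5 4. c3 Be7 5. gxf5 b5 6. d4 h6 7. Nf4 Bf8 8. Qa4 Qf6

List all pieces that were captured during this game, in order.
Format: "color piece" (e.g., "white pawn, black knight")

Tracking captures:
  gxf5: captured black pawn

black pawn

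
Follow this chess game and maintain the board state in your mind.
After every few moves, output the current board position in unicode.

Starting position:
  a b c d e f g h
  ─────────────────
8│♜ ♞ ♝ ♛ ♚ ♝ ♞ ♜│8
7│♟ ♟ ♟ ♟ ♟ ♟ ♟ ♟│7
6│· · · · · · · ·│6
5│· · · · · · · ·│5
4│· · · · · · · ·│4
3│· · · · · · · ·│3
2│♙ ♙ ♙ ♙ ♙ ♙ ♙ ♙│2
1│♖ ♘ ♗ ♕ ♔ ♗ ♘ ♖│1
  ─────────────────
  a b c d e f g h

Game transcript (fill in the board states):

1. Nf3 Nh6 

  a b c d e f g h
  ─────────────────
8│♜ ♞ ♝ ♛ ♚ ♝ · ♜│8
7│♟ ♟ ♟ ♟ ♟ ♟ ♟ ♟│7
6│· · · · · · · ♞│6
5│· · · · · · · ·│5
4│· · · · · · · ·│4
3│· · · · · ♘ · ·│3
2│♙ ♙ ♙ ♙ ♙ ♙ ♙ ♙│2
1│♖ ♘ ♗ ♕ ♔ ♗ · ♖│1
  ─────────────────
  a b c d e f g h

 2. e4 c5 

  a b c d e f g h
  ─────────────────
8│♜ ♞ ♝ ♛ ♚ ♝ · ♜│8
7│♟ ♟ · ♟ ♟ ♟ ♟ ♟│7
6│· · · · · · · ♞│6
5│· · ♟ · · · · ·│5
4│· · · · ♙ · · ·│4
3│· · · · · ♘ · ·│3
2│♙ ♙ ♙ ♙ · ♙ ♙ ♙│2
1│♖ ♘ ♗ ♕ ♔ ♗ · ♖│1
  ─────────────────
  a b c d e f g h

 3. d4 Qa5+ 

  a b c d e f g h
  ─────────────────
8│♜ ♞ ♝ · ♚ ♝ · ♜│8
7│♟ ♟ · ♟ ♟ ♟ ♟ ♟│7
6│· · · · · · · ♞│6
5│♛ · ♟ · · · · ·│5
4│· · · ♙ ♙ · · ·│4
3│· · · · · ♘ · ·│3
2│♙ ♙ ♙ · · ♙ ♙ ♙│2
1│♖ ♘ ♗ ♕ ♔ ♗ · ♖│1
  ─────────────────
  a b c d e f g h

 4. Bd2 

  a b c d e f g h
  ─────────────────
8│♜ ♞ ♝ · ♚ ♝ · ♜│8
7│♟ ♟ · ♟ ♟ ♟ ♟ ♟│7
6│· · · · · · · ♞│6
5│♛ · ♟ · · · · ·│5
4│· · · ♙ ♙ · · ·│4
3│· · · · · ♘ · ·│3
2│♙ ♙ ♙ ♗ · ♙ ♙ ♙│2
1│♖ ♘ · ♕ ♔ ♗ · ♖│1
  ─────────────────
  a b c d e f g h


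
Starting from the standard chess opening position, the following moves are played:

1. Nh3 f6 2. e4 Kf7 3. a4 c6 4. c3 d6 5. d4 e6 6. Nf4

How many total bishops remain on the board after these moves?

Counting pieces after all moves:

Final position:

  a b c d e f g h
  ─────────────────
8│♜ ♞ ♝ ♛ · ♝ ♞ ♜│8
7│♟ ♟ · · · ♚ ♟ ♟│7
6│· · ♟ ♟ ♟ ♟ · ·│6
5│· · · · · · · ·│5
4│♙ · · ♙ ♙ ♘ · ·│4
3│· · ♙ · · · · ·│3
2│· ♙ · · · ♙ ♙ ♙│2
1│♖ ♘ ♗ ♕ ♔ ♗ · ♖│1
  ─────────────────
  a b c d e f g h


4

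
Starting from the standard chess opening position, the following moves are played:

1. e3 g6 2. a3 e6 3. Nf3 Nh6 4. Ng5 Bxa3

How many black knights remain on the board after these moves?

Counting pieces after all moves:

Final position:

  a b c d e f g h
  ─────────────────
8│♜ ♞ ♝ ♛ ♚ · · ♜│8
7│♟ ♟ ♟ ♟ · ♟ · ♟│7
6│· · · · ♟ · ♟ ♞│6
5│· · · · · · ♘ ·│5
4│· · · · · · · ·│4
3│♝ · · · ♙ · · ·│3
2│· ♙ ♙ ♙ · ♙ ♙ ♙│2
1│♖ ♘ ♗ ♕ ♔ ♗ · ♖│1
  ─────────────────
  a b c d e f g h


2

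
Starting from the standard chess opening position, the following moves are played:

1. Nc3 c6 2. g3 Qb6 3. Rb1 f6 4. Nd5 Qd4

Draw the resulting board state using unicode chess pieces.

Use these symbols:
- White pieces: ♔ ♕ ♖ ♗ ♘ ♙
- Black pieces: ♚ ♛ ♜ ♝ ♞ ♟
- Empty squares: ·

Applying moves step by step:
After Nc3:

♜ ♞ ♝ ♛ ♚ ♝ ♞ ♜
♟ ♟ ♟ ♟ ♟ ♟ ♟ ♟
· · · · · · · ·
· · · · · · · ·
· · · · · · · ·
· · ♘ · · · · ·
♙ ♙ ♙ ♙ ♙ ♙ ♙ ♙
♖ · ♗ ♕ ♔ ♗ ♘ ♖


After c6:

♜ ♞ ♝ ♛ ♚ ♝ ♞ ♜
♟ ♟ · ♟ ♟ ♟ ♟ ♟
· · ♟ · · · · ·
· · · · · · · ·
· · · · · · · ·
· · ♘ · · · · ·
♙ ♙ ♙ ♙ ♙ ♙ ♙ ♙
♖ · ♗ ♕ ♔ ♗ ♘ ♖


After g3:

♜ ♞ ♝ ♛ ♚ ♝ ♞ ♜
♟ ♟ · ♟ ♟ ♟ ♟ ♟
· · ♟ · · · · ·
· · · · · · · ·
· · · · · · · ·
· · ♘ · · · ♙ ·
♙ ♙ ♙ ♙ ♙ ♙ · ♙
♖ · ♗ ♕ ♔ ♗ ♘ ♖


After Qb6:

♜ ♞ ♝ · ♚ ♝ ♞ ♜
♟ ♟ · ♟ ♟ ♟ ♟ ♟
· ♛ ♟ · · · · ·
· · · · · · · ·
· · · · · · · ·
· · ♘ · · · ♙ ·
♙ ♙ ♙ ♙ ♙ ♙ · ♙
♖ · ♗ ♕ ♔ ♗ ♘ ♖


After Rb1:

♜ ♞ ♝ · ♚ ♝ ♞ ♜
♟ ♟ · ♟ ♟ ♟ ♟ ♟
· ♛ ♟ · · · · ·
· · · · · · · ·
· · · · · · · ·
· · ♘ · · · ♙ ·
♙ ♙ ♙ ♙ ♙ ♙ · ♙
· ♖ ♗ ♕ ♔ ♗ ♘ ♖


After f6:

♜ ♞ ♝ · ♚ ♝ ♞ ♜
♟ ♟ · ♟ ♟ · ♟ ♟
· ♛ ♟ · · ♟ · ·
· · · · · · · ·
· · · · · · · ·
· · ♘ · · · ♙ ·
♙ ♙ ♙ ♙ ♙ ♙ · ♙
· ♖ ♗ ♕ ♔ ♗ ♘ ♖


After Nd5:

♜ ♞ ♝ · ♚ ♝ ♞ ♜
♟ ♟ · ♟ ♟ · ♟ ♟
· ♛ ♟ · · ♟ · ·
· · · ♘ · · · ·
· · · · · · · ·
· · · · · · ♙ ·
♙ ♙ ♙ ♙ ♙ ♙ · ♙
· ♖ ♗ ♕ ♔ ♗ ♘ ♖


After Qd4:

♜ ♞ ♝ · ♚ ♝ ♞ ♜
♟ ♟ · ♟ ♟ · ♟ ♟
· · ♟ · · ♟ · ·
· · · ♘ · · · ·
· · · ♛ · · · ·
· · · · · · ♙ ·
♙ ♙ ♙ ♙ ♙ ♙ · ♙
· ♖ ♗ ♕ ♔ ♗ ♘ ♖



  a b c d e f g h
  ─────────────────
8│♜ ♞ ♝ · ♚ ♝ ♞ ♜│8
7│♟ ♟ · ♟ ♟ · ♟ ♟│7
6│· · ♟ · · ♟ · ·│6
5│· · · ♘ · · · ·│5
4│· · · ♛ · · · ·│4
3│· · · · · · ♙ ·│3
2│♙ ♙ ♙ ♙ ♙ ♙ · ♙│2
1│· ♖ ♗ ♕ ♔ ♗ ♘ ♖│1
  ─────────────────
  a b c d e f g h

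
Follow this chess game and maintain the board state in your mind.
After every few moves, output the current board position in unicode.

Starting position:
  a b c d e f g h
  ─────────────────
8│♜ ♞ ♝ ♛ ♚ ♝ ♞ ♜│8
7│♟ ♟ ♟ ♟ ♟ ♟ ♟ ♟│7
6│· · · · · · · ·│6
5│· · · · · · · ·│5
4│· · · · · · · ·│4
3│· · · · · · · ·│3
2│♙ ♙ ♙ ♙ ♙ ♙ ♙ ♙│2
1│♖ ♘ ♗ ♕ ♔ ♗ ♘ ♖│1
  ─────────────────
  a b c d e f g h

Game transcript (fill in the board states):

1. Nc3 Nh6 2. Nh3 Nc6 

  a b c d e f g h
  ─────────────────
8│♜ · ♝ ♛ ♚ ♝ · ♜│8
7│♟ ♟ ♟ ♟ ♟ ♟ ♟ ♟│7
6│· · ♞ · · · · ♞│6
5│· · · · · · · ·│5
4│· · · · · · · ·│4
3│· · ♘ · · · · ♘│3
2│♙ ♙ ♙ ♙ ♙ ♙ ♙ ♙│2
1│♖ · ♗ ♕ ♔ ♗ · ♖│1
  ─────────────────
  a b c d e f g h

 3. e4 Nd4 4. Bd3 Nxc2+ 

  a b c d e f g h
  ─────────────────
8│♜ · ♝ ♛ ♚ ♝ · ♜│8
7│♟ ♟ ♟ ♟ ♟ ♟ ♟ ♟│7
6│· · · · · · · ♞│6
5│· · · · · · · ·│5
4│· · · · ♙ · · ·│4
3│· · ♘ ♗ · · · ♘│3
2│♙ ♙ ♞ ♙ · ♙ ♙ ♙│2
1│♖ · ♗ ♕ ♔ · · ♖│1
  ─────────────────
  a b c d e f g h

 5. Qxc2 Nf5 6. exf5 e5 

  a b c d e f g h
  ─────────────────
8│♜ · ♝ ♛ ♚ ♝ · ♜│8
7│♟ ♟ ♟ ♟ · ♟ ♟ ♟│7
6│· · · · · · · ·│6
5│· · · · ♟ ♙ · ·│5
4│· · · · · · · ·│4
3│· · ♘ ♗ · · · ♘│3
2│♙ ♙ ♕ ♙ · ♙ ♙ ♙│2
1│♖ · ♗ · ♔ · · ♖│1
  ─────────────────
  a b c d e f g h



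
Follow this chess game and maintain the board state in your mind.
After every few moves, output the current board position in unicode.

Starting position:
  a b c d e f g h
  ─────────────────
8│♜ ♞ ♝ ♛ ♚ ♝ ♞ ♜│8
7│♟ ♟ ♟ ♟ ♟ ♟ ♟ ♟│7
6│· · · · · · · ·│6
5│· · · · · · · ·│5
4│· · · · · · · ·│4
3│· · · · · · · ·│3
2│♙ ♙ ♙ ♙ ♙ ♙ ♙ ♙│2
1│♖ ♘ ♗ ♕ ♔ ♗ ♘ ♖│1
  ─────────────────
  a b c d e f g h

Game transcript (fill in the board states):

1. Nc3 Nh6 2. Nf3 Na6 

  a b c d e f g h
  ─────────────────
8│♜ · ♝ ♛ ♚ ♝ · ♜│8
7│♟ ♟ ♟ ♟ ♟ ♟ ♟ ♟│7
6│♞ · · · · · · ♞│6
5│· · · · · · · ·│5
4│· · · · · · · ·│4
3│· · ♘ · · ♘ · ·│3
2│♙ ♙ ♙ ♙ ♙ ♙ ♙ ♙│2
1│♖ · ♗ ♕ ♔ ♗ · ♖│1
  ─────────────────
  a b c d e f g h

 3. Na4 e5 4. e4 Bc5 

  a b c d e f g h
  ─────────────────
8│♜ · ♝ ♛ ♚ · · ♜│8
7│♟ ♟ ♟ ♟ · ♟ ♟ ♟│7
6│♞ · · · · · · ♞│6
5│· · ♝ · ♟ · · ·│5
4│♘ · · · ♙ · · ·│4
3│· · · · · ♘ · ·│3
2│♙ ♙ ♙ ♙ · ♙ ♙ ♙│2
1│♖ · ♗ ♕ ♔ ♗ · ♖│1
  ─────────────────
  a b c d e f g h

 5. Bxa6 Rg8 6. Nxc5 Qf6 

  a b c d e f g h
  ─────────────────
8│♜ · ♝ · ♚ · ♜ ·│8
7│♟ ♟ ♟ ♟ · ♟ ♟ ♟│7
6│♗ · · · · ♛ · ♞│6
5│· · ♘ · ♟ · · ·│5
4│· · · · ♙ · · ·│4
3│· · · · · ♘ · ·│3
2│♙ ♙ ♙ ♙ · ♙ ♙ ♙│2
1│♖ · ♗ ♕ ♔ · · ♖│1
  ─────────────────
  a b c d e f g h



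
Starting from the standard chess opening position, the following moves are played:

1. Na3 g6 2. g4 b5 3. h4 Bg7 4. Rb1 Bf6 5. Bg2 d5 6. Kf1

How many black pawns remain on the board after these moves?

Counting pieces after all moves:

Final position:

  a b c d e f g h
  ─────────────────
8│♜ ♞ ♝ ♛ ♚ · ♞ ♜│8
7│♟ · ♟ · ♟ ♟ · ♟│7
6│· · · · · ♝ ♟ ·│6
5│· ♟ · ♟ · · · ·│5
4│· · · · · · ♙ ♙│4
3│♘ · · · · · · ·│3
2│♙ ♙ ♙ ♙ ♙ ♙ ♗ ·│2
1│· ♖ ♗ ♕ · ♔ ♘ ♖│1
  ─────────────────
  a b c d e f g h


8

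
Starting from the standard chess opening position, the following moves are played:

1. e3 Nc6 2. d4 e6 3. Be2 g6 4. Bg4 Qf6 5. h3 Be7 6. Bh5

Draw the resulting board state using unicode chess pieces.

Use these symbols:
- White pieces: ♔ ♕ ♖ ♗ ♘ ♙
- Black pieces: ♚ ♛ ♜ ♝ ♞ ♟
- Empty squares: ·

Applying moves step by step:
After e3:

♜ ♞ ♝ ♛ ♚ ♝ ♞ ♜
♟ ♟ ♟ ♟ ♟ ♟ ♟ ♟
· · · · · · · ·
· · · · · · · ·
· · · · · · · ·
· · · · ♙ · · ·
♙ ♙ ♙ ♙ · ♙ ♙ ♙
♖ ♘ ♗ ♕ ♔ ♗ ♘ ♖


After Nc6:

♜ · ♝ ♛ ♚ ♝ ♞ ♜
♟ ♟ ♟ ♟ ♟ ♟ ♟ ♟
· · ♞ · · · · ·
· · · · · · · ·
· · · · · · · ·
· · · · ♙ · · ·
♙ ♙ ♙ ♙ · ♙ ♙ ♙
♖ ♘ ♗ ♕ ♔ ♗ ♘ ♖


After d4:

♜ · ♝ ♛ ♚ ♝ ♞ ♜
♟ ♟ ♟ ♟ ♟ ♟ ♟ ♟
· · ♞ · · · · ·
· · · · · · · ·
· · · ♙ · · · ·
· · · · ♙ · · ·
♙ ♙ ♙ · · ♙ ♙ ♙
♖ ♘ ♗ ♕ ♔ ♗ ♘ ♖


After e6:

♜ · ♝ ♛ ♚ ♝ ♞ ♜
♟ ♟ ♟ ♟ · ♟ ♟ ♟
· · ♞ · ♟ · · ·
· · · · · · · ·
· · · ♙ · · · ·
· · · · ♙ · · ·
♙ ♙ ♙ · · ♙ ♙ ♙
♖ ♘ ♗ ♕ ♔ ♗ ♘ ♖


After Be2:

♜ · ♝ ♛ ♚ ♝ ♞ ♜
♟ ♟ ♟ ♟ · ♟ ♟ ♟
· · ♞ · ♟ · · ·
· · · · · · · ·
· · · ♙ · · · ·
· · · · ♙ · · ·
♙ ♙ ♙ · ♗ ♙ ♙ ♙
♖ ♘ ♗ ♕ ♔ · ♘ ♖


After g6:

♜ · ♝ ♛ ♚ ♝ ♞ ♜
♟ ♟ ♟ ♟ · ♟ · ♟
· · ♞ · ♟ · ♟ ·
· · · · · · · ·
· · · ♙ · · · ·
· · · · ♙ · · ·
♙ ♙ ♙ · ♗ ♙ ♙ ♙
♖ ♘ ♗ ♕ ♔ · ♘ ♖


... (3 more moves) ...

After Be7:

♜ · ♝ · ♚ · ♞ ♜
♟ ♟ ♟ ♟ ♝ ♟ · ♟
· · ♞ · ♟ ♛ ♟ ·
· · · · · · · ·
· · · ♙ · · ♗ ·
· · · · ♙ · · ♙
♙ ♙ ♙ · · ♙ ♙ ·
♖ ♘ ♗ ♕ ♔ · ♘ ♖


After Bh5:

♜ · ♝ · ♚ · ♞ ♜
♟ ♟ ♟ ♟ ♝ ♟ · ♟
· · ♞ · ♟ ♛ ♟ ·
· · · · · · · ♗
· · · ♙ · · · ·
· · · · ♙ · · ♙
♙ ♙ ♙ · · ♙ ♙ ·
♖ ♘ ♗ ♕ ♔ · ♘ ♖



  a b c d e f g h
  ─────────────────
8│♜ · ♝ · ♚ · ♞ ♜│8
7│♟ ♟ ♟ ♟ ♝ ♟ · ♟│7
6│· · ♞ · ♟ ♛ ♟ ·│6
5│· · · · · · · ♗│5
4│· · · ♙ · · · ·│4
3│· · · · ♙ · · ♙│3
2│♙ ♙ ♙ · · ♙ ♙ ·│2
1│♖ ♘ ♗ ♕ ♔ · ♘ ♖│1
  ─────────────────
  a b c d e f g h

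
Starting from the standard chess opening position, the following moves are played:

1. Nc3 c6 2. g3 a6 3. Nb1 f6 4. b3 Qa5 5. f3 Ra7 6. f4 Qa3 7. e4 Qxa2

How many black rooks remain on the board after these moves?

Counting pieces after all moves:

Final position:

  a b c d e f g h
  ─────────────────
8│· ♞ ♝ · ♚ ♝ ♞ ♜│8
7│♜ ♟ · ♟ ♟ · ♟ ♟│7
6│♟ · ♟ · · ♟ · ·│6
5│· · · · · · · ·│5
4│· · · · ♙ ♙ · ·│4
3│· ♙ · · · · ♙ ·│3
2│♛ · ♙ ♙ · · · ♙│2
1│♖ ♘ ♗ ♕ ♔ ♗ ♘ ♖│1
  ─────────────────
  a b c d e f g h


2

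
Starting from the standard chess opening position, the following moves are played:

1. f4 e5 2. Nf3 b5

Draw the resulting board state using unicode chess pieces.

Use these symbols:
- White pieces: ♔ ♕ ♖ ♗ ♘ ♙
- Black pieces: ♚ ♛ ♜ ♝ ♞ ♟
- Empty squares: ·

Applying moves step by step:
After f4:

♜ ♞ ♝ ♛ ♚ ♝ ♞ ♜
♟ ♟ ♟ ♟ ♟ ♟ ♟ ♟
· · · · · · · ·
· · · · · · · ·
· · · · · ♙ · ·
· · · · · · · ·
♙ ♙ ♙ ♙ ♙ · ♙ ♙
♖ ♘ ♗ ♕ ♔ ♗ ♘ ♖


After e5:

♜ ♞ ♝ ♛ ♚ ♝ ♞ ♜
♟ ♟ ♟ ♟ · ♟ ♟ ♟
· · · · · · · ·
· · · · ♟ · · ·
· · · · · ♙ · ·
· · · · · · · ·
♙ ♙ ♙ ♙ ♙ · ♙ ♙
♖ ♘ ♗ ♕ ♔ ♗ ♘ ♖


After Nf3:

♜ ♞ ♝ ♛ ♚ ♝ ♞ ♜
♟ ♟ ♟ ♟ · ♟ ♟ ♟
· · · · · · · ·
· · · · ♟ · · ·
· · · · · ♙ · ·
· · · · · ♘ · ·
♙ ♙ ♙ ♙ ♙ · ♙ ♙
♖ ♘ ♗ ♕ ♔ ♗ · ♖


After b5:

♜ ♞ ♝ ♛ ♚ ♝ ♞ ♜
♟ · ♟ ♟ · ♟ ♟ ♟
· · · · · · · ·
· ♟ · · ♟ · · ·
· · · · · ♙ · ·
· · · · · ♘ · ·
♙ ♙ ♙ ♙ ♙ · ♙ ♙
♖ ♘ ♗ ♕ ♔ ♗ · ♖



  a b c d e f g h
  ─────────────────
8│♜ ♞ ♝ ♛ ♚ ♝ ♞ ♜│8
7│♟ · ♟ ♟ · ♟ ♟ ♟│7
6│· · · · · · · ·│6
5│· ♟ · · ♟ · · ·│5
4│· · · · · ♙ · ·│4
3│· · · · · ♘ · ·│3
2│♙ ♙ ♙ ♙ ♙ · ♙ ♙│2
1│♖ ♘ ♗ ♕ ♔ ♗ · ♖│1
  ─────────────────
  a b c d e f g h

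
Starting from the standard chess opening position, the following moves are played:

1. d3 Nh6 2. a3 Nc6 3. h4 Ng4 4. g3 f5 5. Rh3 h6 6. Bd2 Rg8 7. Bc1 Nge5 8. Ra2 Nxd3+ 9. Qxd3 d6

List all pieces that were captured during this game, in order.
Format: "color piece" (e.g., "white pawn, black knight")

Tracking captures:
  Nxd3+: captured white pawn
  Qxd3: captured black knight

white pawn, black knight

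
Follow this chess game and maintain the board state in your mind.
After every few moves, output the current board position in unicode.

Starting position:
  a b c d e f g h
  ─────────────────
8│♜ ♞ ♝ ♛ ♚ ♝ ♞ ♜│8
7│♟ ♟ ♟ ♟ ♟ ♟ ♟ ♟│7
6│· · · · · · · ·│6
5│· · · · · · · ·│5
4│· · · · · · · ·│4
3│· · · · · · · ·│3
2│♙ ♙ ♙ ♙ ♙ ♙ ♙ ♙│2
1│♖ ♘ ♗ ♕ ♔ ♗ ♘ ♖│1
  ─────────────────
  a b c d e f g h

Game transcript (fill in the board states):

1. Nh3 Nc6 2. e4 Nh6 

  a b c d e f g h
  ─────────────────
8│♜ · ♝ ♛ ♚ ♝ · ♜│8
7│♟ ♟ ♟ ♟ ♟ ♟ ♟ ♟│7
6│· · ♞ · · · · ♞│6
5│· · · · · · · ·│5
4│· · · · ♙ · · ·│4
3│· · · · · · · ♘│3
2│♙ ♙ ♙ ♙ · ♙ ♙ ♙│2
1│♖ ♘ ♗ ♕ ♔ ♗ · ♖│1
  ─────────────────
  a b c d e f g h

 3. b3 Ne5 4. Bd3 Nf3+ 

  a b c d e f g h
  ─────────────────
8│♜ · ♝ ♛ ♚ ♝ · ♜│8
7│♟ ♟ ♟ ♟ ♟ ♟ ♟ ♟│7
6│· · · · · · · ♞│6
5│· · · · · · · ·│5
4│· · · · ♙ · · ·│4
3│· ♙ · ♗ · ♞ · ♘│3
2│♙ · ♙ ♙ · ♙ ♙ ♙│2
1│♖ ♘ ♗ ♕ ♔ · · ♖│1
  ─────────────────
  a b c d e f g h

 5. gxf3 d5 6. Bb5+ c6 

  a b c d e f g h
  ─────────────────
8│♜ · ♝ ♛ ♚ ♝ · ♜│8
7│♟ ♟ · · ♟ ♟ ♟ ♟│7
6│· · ♟ · · · · ♞│6
5│· ♗ · ♟ · · · ·│5
4│· · · · ♙ · · ·│4
3│· ♙ · · · ♙ · ♘│3
2│♙ · ♙ ♙ · ♙ · ♙│2
1│♖ ♘ ♗ ♕ ♔ · · ♖│1
  ─────────────────
  a b c d e f g h

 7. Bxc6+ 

  a b c d e f g h
  ─────────────────
8│♜ · ♝ ♛ ♚ ♝ · ♜│8
7│♟ ♟ · · ♟ ♟ ♟ ♟│7
6│· · ♗ · · · · ♞│6
5│· · · ♟ · · · ·│5
4│· · · · ♙ · · ·│4
3│· ♙ · · · ♙ · ♘│3
2│♙ · ♙ ♙ · ♙ · ♙│2
1│♖ ♘ ♗ ♕ ♔ · · ♖│1
  ─────────────────
  a b c d e f g h


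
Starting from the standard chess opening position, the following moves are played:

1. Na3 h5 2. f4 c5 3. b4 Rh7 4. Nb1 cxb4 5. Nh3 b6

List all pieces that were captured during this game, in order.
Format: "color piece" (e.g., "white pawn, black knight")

Tracking captures:
  cxb4: captured white pawn

white pawn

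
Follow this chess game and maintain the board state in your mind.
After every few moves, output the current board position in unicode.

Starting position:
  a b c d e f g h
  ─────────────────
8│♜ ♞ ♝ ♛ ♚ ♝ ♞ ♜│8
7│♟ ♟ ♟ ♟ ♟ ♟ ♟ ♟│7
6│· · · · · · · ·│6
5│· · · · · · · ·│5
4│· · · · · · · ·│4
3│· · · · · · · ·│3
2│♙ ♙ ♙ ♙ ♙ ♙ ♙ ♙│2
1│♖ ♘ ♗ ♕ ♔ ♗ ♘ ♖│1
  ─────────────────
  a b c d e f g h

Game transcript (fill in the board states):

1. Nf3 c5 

  a b c d e f g h
  ─────────────────
8│♜ ♞ ♝ ♛ ♚ ♝ ♞ ♜│8
7│♟ ♟ · ♟ ♟ ♟ ♟ ♟│7
6│· · · · · · · ·│6
5│· · ♟ · · · · ·│5
4│· · · · · · · ·│4
3│· · · · · ♘ · ·│3
2│♙ ♙ ♙ ♙ ♙ ♙ ♙ ♙│2
1│♖ ♘ ♗ ♕ ♔ ♗ · ♖│1
  ─────────────────
  a b c d e f g h

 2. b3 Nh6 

  a b c d e f g h
  ─────────────────
8│♜ ♞ ♝ ♛ ♚ ♝ · ♜│8
7│♟ ♟ · ♟ ♟ ♟ ♟ ♟│7
6│· · · · · · · ♞│6
5│· · ♟ · · · · ·│5
4│· · · · · · · ·│4
3│· ♙ · · · ♘ · ·│3
2│♙ · ♙ ♙ ♙ ♙ ♙ ♙│2
1│♖ ♘ ♗ ♕ ♔ ♗ · ♖│1
  ─────────────────
  a b c d e f g h

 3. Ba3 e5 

  a b c d e f g h
  ─────────────────
8│♜ ♞ ♝ ♛ ♚ ♝ · ♜│8
7│♟ ♟ · ♟ · ♟ ♟ ♟│7
6│· · · · · · · ♞│6
5│· · ♟ · ♟ · · ·│5
4│· · · · · · · ·│4
3│♗ ♙ · · · ♘ · ·│3
2│♙ · ♙ ♙ ♙ ♙ ♙ ♙│2
1│♖ ♘ · ♕ ♔ ♗ · ♖│1
  ─────────────────
  a b c d e f g h

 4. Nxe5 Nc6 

  a b c d e f g h
  ─────────────────
8│♜ · ♝ ♛ ♚ ♝ · ♜│8
7│♟ ♟ · ♟ · ♟ ♟ ♟│7
6│· · ♞ · · · · ♞│6
5│· · ♟ · ♘ · · ·│5
4│· · · · · · · ·│4
3│♗ ♙ · · · · · ·│3
2│♙ · ♙ ♙ ♙ ♙ ♙ ♙│2
1│♖ ♘ · ♕ ♔ ♗ · ♖│1
  ─────────────────
  a b c d e f g h

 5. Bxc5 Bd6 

  a b c d e f g h
  ─────────────────
8│♜ · ♝ ♛ ♚ · · ♜│8
7│♟ ♟ · ♟ · ♟ ♟ ♟│7
6│· · ♞ ♝ · · · ♞│6
5│· · ♗ · ♘ · · ·│5
4│· · · · · · · ·│4
3│· ♙ · · · · · ·│3
2│♙ · ♙ ♙ ♙ ♙ ♙ ♙│2
1│♖ ♘ · ♕ ♔ ♗ · ♖│1
  ─────────────────
  a b c d e f g h



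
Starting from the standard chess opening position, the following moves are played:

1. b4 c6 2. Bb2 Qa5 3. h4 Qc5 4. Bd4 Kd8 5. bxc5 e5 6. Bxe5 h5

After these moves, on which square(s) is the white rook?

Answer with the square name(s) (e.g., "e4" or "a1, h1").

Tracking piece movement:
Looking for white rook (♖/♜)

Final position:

  a b c d e f g h
  ─────────────────
8│♜ ♞ ♝ ♚ · ♝ ♞ ♜│8
7│♟ ♟ · ♟ · ♟ ♟ ·│7
6│· · ♟ · · · · ·│6
5│· · ♙ · ♗ · · ♟│5
4│· · · · · · · ♙│4
3│· · · · · · · ·│3
2│♙ · ♙ ♙ ♙ ♙ ♙ ·│2
1│♖ ♘ · ♕ ♔ ♗ ♘ ♖│1
  ─────────────────
  a b c d e f g h


a1, h1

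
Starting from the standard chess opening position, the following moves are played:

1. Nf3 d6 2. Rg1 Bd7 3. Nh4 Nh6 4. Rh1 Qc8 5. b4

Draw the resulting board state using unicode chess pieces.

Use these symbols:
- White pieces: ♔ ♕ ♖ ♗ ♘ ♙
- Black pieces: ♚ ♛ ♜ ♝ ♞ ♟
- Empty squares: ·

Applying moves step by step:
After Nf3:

♜ ♞ ♝ ♛ ♚ ♝ ♞ ♜
♟ ♟ ♟ ♟ ♟ ♟ ♟ ♟
· · · · · · · ·
· · · · · · · ·
· · · · · · · ·
· · · · · ♘ · ·
♙ ♙ ♙ ♙ ♙ ♙ ♙ ♙
♖ ♘ ♗ ♕ ♔ ♗ · ♖


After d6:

♜ ♞ ♝ ♛ ♚ ♝ ♞ ♜
♟ ♟ ♟ · ♟ ♟ ♟ ♟
· · · ♟ · · · ·
· · · · · · · ·
· · · · · · · ·
· · · · · ♘ · ·
♙ ♙ ♙ ♙ ♙ ♙ ♙ ♙
♖ ♘ ♗ ♕ ♔ ♗ · ♖


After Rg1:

♜ ♞ ♝ ♛ ♚ ♝ ♞ ♜
♟ ♟ ♟ · ♟ ♟ ♟ ♟
· · · ♟ · · · ·
· · · · · · · ·
· · · · · · · ·
· · · · · ♘ · ·
♙ ♙ ♙ ♙ ♙ ♙ ♙ ♙
♖ ♘ ♗ ♕ ♔ ♗ ♖ ·


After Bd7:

♜ ♞ · ♛ ♚ ♝ ♞ ♜
♟ ♟ ♟ ♝ ♟ ♟ ♟ ♟
· · · ♟ · · · ·
· · · · · · · ·
· · · · · · · ·
· · · · · ♘ · ·
♙ ♙ ♙ ♙ ♙ ♙ ♙ ♙
♖ ♘ ♗ ♕ ♔ ♗ ♖ ·


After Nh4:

♜ ♞ · ♛ ♚ ♝ ♞ ♜
♟ ♟ ♟ ♝ ♟ ♟ ♟ ♟
· · · ♟ · · · ·
· · · · · · · ·
· · · · · · · ♘
· · · · · · · ·
♙ ♙ ♙ ♙ ♙ ♙ ♙ ♙
♖ ♘ ♗ ♕ ♔ ♗ ♖ ·


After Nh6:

♜ ♞ · ♛ ♚ ♝ · ♜
♟ ♟ ♟ ♝ ♟ ♟ ♟ ♟
· · · ♟ · · · ♞
· · · · · · · ·
· · · · · · · ♘
· · · · · · · ·
♙ ♙ ♙ ♙ ♙ ♙ ♙ ♙
♖ ♘ ♗ ♕ ♔ ♗ ♖ ·


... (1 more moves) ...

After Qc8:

♜ ♞ ♛ · ♚ ♝ · ♜
♟ ♟ ♟ ♝ ♟ ♟ ♟ ♟
· · · ♟ · · · ♞
· · · · · · · ·
· · · · · · · ♘
· · · · · · · ·
♙ ♙ ♙ ♙ ♙ ♙ ♙ ♙
♖ ♘ ♗ ♕ ♔ ♗ · ♖


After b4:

♜ ♞ ♛ · ♚ ♝ · ♜
♟ ♟ ♟ ♝ ♟ ♟ ♟ ♟
· · · ♟ · · · ♞
· · · · · · · ·
· ♙ · · · · · ♘
· · · · · · · ·
♙ · ♙ ♙ ♙ ♙ ♙ ♙
♖ ♘ ♗ ♕ ♔ ♗ · ♖



  a b c d e f g h
  ─────────────────
8│♜ ♞ ♛ · ♚ ♝ · ♜│8
7│♟ ♟ ♟ ♝ ♟ ♟ ♟ ♟│7
6│· · · ♟ · · · ♞│6
5│· · · · · · · ·│5
4│· ♙ · · · · · ♘│4
3│· · · · · · · ·│3
2│♙ · ♙ ♙ ♙ ♙ ♙ ♙│2
1│♖ ♘ ♗ ♕ ♔ ♗ · ♖│1
  ─────────────────
  a b c d e f g h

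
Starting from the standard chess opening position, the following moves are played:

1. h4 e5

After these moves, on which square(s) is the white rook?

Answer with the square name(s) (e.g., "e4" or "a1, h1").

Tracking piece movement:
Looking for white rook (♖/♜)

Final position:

  a b c d e f g h
  ─────────────────
8│♜ ♞ ♝ ♛ ♚ ♝ ♞ ♜│8
7│♟ ♟ ♟ ♟ · ♟ ♟ ♟│7
6│· · · · · · · ·│6
5│· · · · ♟ · · ·│5
4│· · · · · · · ♙│4
3│· · · · · · · ·│3
2│♙ ♙ ♙ ♙ ♙ ♙ ♙ ·│2
1│♖ ♘ ♗ ♕ ♔ ♗ ♘ ♖│1
  ─────────────────
  a b c d e f g h


a1, h1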